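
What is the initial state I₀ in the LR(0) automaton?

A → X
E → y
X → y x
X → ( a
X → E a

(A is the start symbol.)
First, augment the grammar with A' → A
I₀ = CLOSURE({ [A' → . A] }):
  [A' → . A] has the dot before A: add [A → . X]
  [A → . X] has the dot before X: add [X → . y x], [X → . ( a], [X → . E a]
  [X → . E a] has the dot before E: add [E → . y]
No further items can be added.

I₀ = { [A → . X], [A' → . A], [E → . y], [X → . ( a], [X → . E a], [X → . y x] }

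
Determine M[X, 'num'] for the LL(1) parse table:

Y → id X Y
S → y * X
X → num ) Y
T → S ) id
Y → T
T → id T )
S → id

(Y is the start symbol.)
X → num ) Y

To find M[X, 'num'], we find productions for X where 'num' is in the predict set (PREDICT(N → α) = (FIRST(α) \ {ε}) ∪ (FOLLOW(N) if α ⇒* ε)).

X → num ) Y: PREDICT = { 'num' }
  'num' is in predict set, so this production goes in M[X, 'num']

M[X, 'num'] = X → num ) Y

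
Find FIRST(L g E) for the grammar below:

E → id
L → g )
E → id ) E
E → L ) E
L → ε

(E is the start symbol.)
FIRST sets of the non-terminals involved (from the grammar, by fixed-point iteration):
  FIRST(L) = { 'g', ε }

To compute FIRST(L g E), process the symbols left to right:
Symbol L is a non-terminal. Add FIRST(L) \ {ε} = { 'g' }
L is nullable (ε ∈ FIRST(L)), continue to the next symbol.
Symbol g is a terminal. Add 'g' and stop.
FIRST(L g E) = { 'g' }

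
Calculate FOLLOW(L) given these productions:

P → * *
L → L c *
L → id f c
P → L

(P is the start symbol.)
{ $, 'c' }

To compute FOLLOW(L), find every occurrence of L on a right-hand side N → α L β: add FIRST(β) \ {ε}, and if β is empty or nullable also add FOLLOW(N). Iterate to a fixed point.

In L → L c *: L is followed by c '*', add FIRST(c '*') \ {ε} = { 'c' }
In P → L: L is at the end, add FOLLOW(P)

The FOLLOW sets referred to above (computed the same way, to a fixed point):
  FOLLOW(P) = { $ }

Taking the union: FOLLOW(L) = { $, 'c' }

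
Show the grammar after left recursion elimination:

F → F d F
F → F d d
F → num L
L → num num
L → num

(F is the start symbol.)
F → num L F'
F' → d F F'
F' → d d F'
F' → ε
L → num num
L → num

F is directly left-recursive. The standard transformation for
  A → A α₁ | ... | A α_m | β₁ | ... | β_n
is
  A  → β₁ A' | ... | β_n A'
  A' → α₁ A' | ... | α_m A' | ε

F → num L becomes F → num L F'
F → F d F becomes F' → d F F'
F → F d d becomes F' → d d F'
Add F' → ε

Productions for other non-terminals are unchanged:
  L → num num
  L → num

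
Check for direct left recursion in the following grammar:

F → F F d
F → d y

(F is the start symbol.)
Direct left recursion occurs when N → N α for some non-terminal N (the right-hand side begins with the left-hand side itself).

F → F F d: LEFT RECURSIVE (starts with F)
F → d y: starts with d

The grammar has direct left recursion on: F.

Answer: Yes, F is left-recursive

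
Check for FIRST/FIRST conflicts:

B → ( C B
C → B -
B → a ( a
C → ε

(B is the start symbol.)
No FIRST/FIRST conflicts.

A FIRST/FIRST conflict occurs when two productions N → α and N → β for the same non-terminal have FIRST(α) ∩ FIRST(β) ≠ ∅ (with ε ∈ FIRST of a nullable right-hand side, so two nullable alternatives also conflict).

FIRST sets of the non-terminals at (or reachable through a nullable prefix from) the front of some alternative:
  FIRST(B) = { '(', 'a' }

Productions for B:
  B → ( C B: FIRST = { '(' }
  B → a ( a: FIRST = { 'a' }
Productions for C:
  C → B -: FIRST = { '(', 'a' }
  C → ε: FIRST = { ε }

All alternatives of each non-terminal have pairwise disjoint FIRST sets.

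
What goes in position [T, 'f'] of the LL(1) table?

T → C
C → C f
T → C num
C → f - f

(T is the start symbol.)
To find M[T, 'f'], we find productions for T where 'f' is in the predict set (PREDICT(N → α) = (FIRST(α) \ {ε}) ∪ (FOLLOW(N) if α ⇒* ε)).

Relevant sets:
  FIRST(C) = { 'f' }

T → C: PREDICT = { 'f' }
  'f' is in predict set, so this production goes in M[T, 'f']
T → C num: PREDICT = { 'f' }
  'f' is in predict set, so this production goes in M[T, 'f']

M[T, 'f'] = T → C, T → C num  (a multiply-defined cell — the grammar is not LL(1))

Answer: T → C, T → C num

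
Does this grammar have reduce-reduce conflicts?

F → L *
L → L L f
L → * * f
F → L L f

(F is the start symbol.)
A reduce-reduce conflict occurs when an LR(0) state has two complete items [A → α .] and [B → β .] — both call for a reduction, and with no lookahead the parser cannot choose between them.

Augment with F' → F and build the canonical LR(0) collection (I0 = CLOSURE({[F' → . F]}), then GOTO on every symbol after a dot until no new states appear). It has 11 states:
  I0: { [F → . L *], [F → . L L f], [F' → . F], [L → . * * f], [L → . L L f] }  — shift
  I1: { [L → * . * f] }  — shift
  I2: { [F' → F .] }  — accept
  I3: { [F → L . *], [F → L . L f], [L → . * * f], [L → . L L f], [L → L . L f] }  — shift
  I4: { [F → L * .], [L → * . * f] }  — shift, reduce
  I5: { [F → L L . f], [L → . * * f], [L → . L L f], [L → L . L f], [L → L L . f] }  — shift
  I6: { [L → . * * f], [L → . L L f], [L → L . L f], [L → L L . f] }  — shift
  I7: { [F → L L f .], [L → L L f .] }  — 2 reduces
  I8: { [L → L L f .] }  — reduce
  I9: { [L → * * . f] }  — shift
  I10: { [L → * * f .] }  — reduce

I7 contains complete items [F → L L f .], [L → L L f .] — reduce-reduce conflict.

Answer: Yes — I7: [F → L L f .] vs [L → L L f .]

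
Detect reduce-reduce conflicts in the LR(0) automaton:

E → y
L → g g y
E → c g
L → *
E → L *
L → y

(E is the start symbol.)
A reduce-reduce conflict occurs when an LR(0) state has two complete items [A → α .] and [B → β .] — both call for a reduction, and with no lookahead the parser cannot choose between them.

Augment with E' → E and build the canonical LR(0) collection (I0 = CLOSURE({[E' → . E]}), then GOTO on every symbol after a dot until no new states appear). It has 11 states:
  I0: { [E → . L *], [E → . c g], [E → . y], [E' → . E], [L → . *], [L → . g g y], [L → . y] }  — shift
  I1: { [L → * .] }  — reduce
  I2: { [E' → E .] }  — accept
  I3: { [E → L . *] }  — shift
  I4: { [E → c . g] }  — shift
  I5: { [L → g . g y] }  — shift
  I6: { [E → y .], [L → y .] }  — 2 reduces
  I7: { [L → g g . y] }  — shift
  I8: { [L → g g y .] }  — reduce
  I9: { [E → c g .] }  — reduce
  I10: { [E → L * .] }  — reduce

I6 contains complete items [E → y .], [L → y .] — reduce-reduce conflict.

Answer: Yes — I6: [E → y .] vs [L → y .]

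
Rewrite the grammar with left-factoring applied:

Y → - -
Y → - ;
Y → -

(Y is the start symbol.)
Left-factoring transforms A → αβ₁ | αβ₂ into A → αA' and A' → β₁ | β₂
(α is the longest common prefix among the alternatives). Repeat until
no nonterminal has two alternatives with a common prefix.

Round 1: Y has alternatives sharing prefix '-'. Introduce Y': Y → - Y'
  Add: Y' → -
  Add: Y' → ;
  Add: Y' → ε

No remaining common prefixes — done.

Resulting grammar:
Y → - Y'
Y' → -
Y' → ;
Y' → ε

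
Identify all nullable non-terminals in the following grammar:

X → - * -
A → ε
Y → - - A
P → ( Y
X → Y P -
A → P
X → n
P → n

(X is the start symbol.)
{ 'A' }

A non-terminal is nullable if it can derive ε (the empty string): either it has an ε-production, or it has a production whose right-hand side consists entirely of nullable non-terminals.

ε-productions: A → ε
So A is immediately nullable.
No further non-terminal can be added: every production for the remaining non-terminals contains a terminal or a non-nullable non-terminal.
Nullable = { 'A' }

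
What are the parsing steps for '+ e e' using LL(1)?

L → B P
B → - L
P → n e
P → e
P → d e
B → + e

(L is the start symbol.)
Stack is shown with the top on the left.

Stack    Input    Action
------------------------
L $      + e e $  output L → B P
B P $    + e e $  output B → + e
+ e P $  + e e $  match '+'
e P $    e e $    match 'e'
P $      e $      output P → e
e $      e $      match 'e'
$        $        accept

The string is accepted.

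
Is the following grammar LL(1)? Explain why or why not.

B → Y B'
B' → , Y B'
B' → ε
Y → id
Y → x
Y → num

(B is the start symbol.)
A grammar is LL(1) if for each non-terminal N with multiple productions, the predict sets of those productions are pairwise disjoint, where PREDICT(N → α) = (FIRST(α) \ {ε}) ∪ (FOLLOW(N) if α ⇒* ε).

Relevant sets:
  FOLLOW(B') = { $ }

For B':
  PREDICT(B' → ',' Y B') = { ',' }
  PREDICT(B' → ε) = { $ }
For Y:
  PREDICT(Y → id) = { 'id' }
  PREDICT(Y → x) = { 'x' }
  PREDICT(Y → num) = { 'num' }
B has a single production, so nothing to check there.

All predict sets are disjoint. The grammar IS LL(1).

Answer: Yes, the grammar is LL(1).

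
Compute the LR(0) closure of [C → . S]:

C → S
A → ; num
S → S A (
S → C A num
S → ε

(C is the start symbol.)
{ [C → . S], [S → . C A num], [S → . S A (], [S → .] }

To compute CLOSURE, for each item [A → α.Bβ] where B is a non-terminal, add [B → .γ] for all productions B → γ; repeat for the newly added items until nothing changes.

Start with: [C → . S]
  [C → . S] has the dot before S: add [S → . S A (], [S → . C A num], [S → .]
  [S → . C A num] has the dot before C: all C-items already present
No further items can be added.

CLOSURE = { [C → . S], [S → . C A num], [S → . S A (], [S → .] }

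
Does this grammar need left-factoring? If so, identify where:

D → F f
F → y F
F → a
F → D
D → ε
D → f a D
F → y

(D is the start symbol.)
Yes, F has productions with common prefix 'y'

Left-factoring is needed when two productions for the same non-terminal
share a common prefix on the right-hand side.

Productions for D:
  D → F f
  D → ε
  D → f a D
Productions for F:
  F → y F
  F → a
  F → D
  F → y

Found common prefix 'y' in productions for F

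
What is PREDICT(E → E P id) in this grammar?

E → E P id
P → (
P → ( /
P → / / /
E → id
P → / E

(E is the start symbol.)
{ 'id' }

PREDICT(E → E P id) = (FIRST(RHS) \ {ε}) ∪ (FOLLOW(E) if ε ∈ FIRST(RHS), i.e. RHS ⇒* ε)
FIRST(E) = { 'id' }
FIRST(E P id) = { 'id' }
ε ∉ FIRST(E P id), so FOLLOW(E) is not added.
PREDICT(E → E P id) = { 'id' }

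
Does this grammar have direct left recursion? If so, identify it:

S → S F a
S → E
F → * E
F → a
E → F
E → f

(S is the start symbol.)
Yes, S is left-recursive

Direct left recursion occurs when N → N α for some non-terminal N (the right-hand side begins with the left-hand side itself).

S → S F a: LEFT RECURSIVE (starts with S)
S → E: starts with E
F → * E: starts with '*'
F → a: starts with a
E → F: starts with F
E → f: starts with f

The grammar has direct left recursion on: S.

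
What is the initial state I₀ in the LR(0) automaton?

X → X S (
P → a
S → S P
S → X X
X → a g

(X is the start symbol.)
{ [X → . X S (], [X → . a g], [X' → . X] }

First, augment the grammar with X' → X
I₀ = CLOSURE({ [X' → . X] }):
  [X' → . X] has the dot before X: add [X → . X S (], [X → . a g]
No further items can be added.

I₀ = { [X → . X S (], [X → . a g], [X' → . X] }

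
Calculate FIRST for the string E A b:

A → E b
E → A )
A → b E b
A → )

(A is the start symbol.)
{ ')', 'b' }

FIRST sets of the non-terminals involved (from the grammar, by fixed-point iteration):
  FIRST(E) = { ')', 'b' }

To compute FIRST(E A b), process the symbols left to right:
Symbol E is a non-terminal. Add FIRST(E) \ {ε} = { ')', 'b' }
E is not nullable (ε ∉ FIRST(E)), so stop here.
FIRST(E A b) = { ')', 'b' }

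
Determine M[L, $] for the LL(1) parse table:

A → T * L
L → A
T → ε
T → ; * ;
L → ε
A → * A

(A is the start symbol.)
L → ε

To find M[L, $], we find productions for L where $ is in the predict set (PREDICT(N → α) = (FIRST(α) \ {ε}) ∪ (FOLLOW(N) if α ⇒* ε)).

Relevant sets:
  FIRST(A) = { '*', ';' }
  FOLLOW(L) = { $ }

L → A: PREDICT = { '*', ';' }
L → ε: PREDICT = { $ }
  $ is in predict set, so this production goes in M[L, $]

M[L, $] = L → ε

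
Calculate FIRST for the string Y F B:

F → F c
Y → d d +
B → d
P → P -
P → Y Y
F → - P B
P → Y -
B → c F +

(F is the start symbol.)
FIRST sets of the non-terminals involved (from the grammar, by fixed-point iteration):
  FIRST(Y) = { 'd' }

To compute FIRST(Y F B), process the symbols left to right:
Symbol Y is a non-terminal. Add FIRST(Y) \ {ε} = { 'd' }
Y is not nullable (ε ∉ FIRST(Y)), so stop here.
FIRST(Y F B) = { 'd' }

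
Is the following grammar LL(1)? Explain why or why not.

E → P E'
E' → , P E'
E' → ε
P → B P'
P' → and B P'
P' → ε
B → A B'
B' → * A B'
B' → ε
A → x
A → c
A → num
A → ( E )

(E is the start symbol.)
Yes, the grammar is LL(1).

A grammar is LL(1) if for each non-terminal N with multiple productions, the predict sets of those productions are pairwise disjoint, where PREDICT(N → α) = (FIRST(α) \ {ε}) ∪ (FOLLOW(N) if α ⇒* ε).

Relevant sets:
  FOLLOW(E') = { $, ')' }
  FOLLOW(P') = { $, ')', ',' }
  FOLLOW(B') = { $, ')', ',', 'and' }

For E':
  PREDICT(E' → ',' P E') = { ',' }
  PREDICT(E' → ε) = { $, ')' }
For P':
  PREDICT(P' → and B P') = { 'and' }
  PREDICT(P' → ε) = { $, ')', ',' }
For B':
  PREDICT(B' → '*' A B') = { '*' }
  PREDICT(B' → ε) = { $, ')', ',', 'and' }
For A:
  PREDICT(A → x) = { 'x' }
  PREDICT(A → c) = { 'c' }
  PREDICT(A → num) = { 'num' }
  PREDICT(A → '(' E ')') = { '(' }
E, P, B have a single production, so nothing to check there.

All predict sets are disjoint. The grammar IS LL(1).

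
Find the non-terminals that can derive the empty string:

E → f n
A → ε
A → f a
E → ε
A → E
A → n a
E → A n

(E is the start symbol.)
A non-terminal is nullable if it can derive ε (the empty string): either it has an ε-production, or it has a production whose right-hand side consists entirely of nullable non-terminals.

ε-productions: A → ε, E → ε
So A, E are immediately nullable.
Every non-terminal is now nullable.
Nullable = { 'A', 'E' }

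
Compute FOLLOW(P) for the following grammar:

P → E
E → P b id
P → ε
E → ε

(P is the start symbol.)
To compute FOLLOW(P), find every occurrence of P on a right-hand side N → α P β: add FIRST(β) \ {ε}, and if β is empty or nullable also add FOLLOW(N). Iterate to a fixed point.

P is the start symbol, so $ ∈ FOLLOW(P).
In E → P b id: P is followed by b id, add FIRST(b id) \ {ε} = { 'b' }

Taking the union: FOLLOW(P) = { $, 'b' }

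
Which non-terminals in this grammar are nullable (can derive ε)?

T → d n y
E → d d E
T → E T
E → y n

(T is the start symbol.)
A non-terminal is nullable if it can derive ε (the empty string): either it has an ε-production, or it has a production whose right-hand side consists entirely of nullable non-terminals.

There are no ε-productions, so no non-terminal can derive ε.
No non-terminals are nullable.

Answer: None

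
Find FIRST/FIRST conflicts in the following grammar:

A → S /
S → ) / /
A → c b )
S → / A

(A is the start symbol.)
A FIRST/FIRST conflict occurs when two productions N → α and N → β for the same non-terminal have FIRST(α) ∩ FIRST(β) ≠ ∅ (with ε ∈ FIRST of a nullable right-hand side, so two nullable alternatives also conflict).

FIRST sets of the non-terminals at (or reachable through a nullable prefix from) the front of some alternative:
  FIRST(S) = { ')', '/' }

Productions for A:
  A → S /: FIRST = { ')', '/' }
  A → c b ): FIRST = { 'c' }
Productions for S:
  S → ) / /: FIRST = { ')' }
  S → / A: FIRST = { '/' }

All alternatives of each non-terminal have pairwise disjoint FIRST sets.

Answer: No FIRST/FIRST conflicts.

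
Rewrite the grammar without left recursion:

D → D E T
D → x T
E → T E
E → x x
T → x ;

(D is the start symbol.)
D → x T D'
D' → E T D'
D' → ε
E → T E
E → x x
T → x ;

D is directly left-recursive. The standard transformation for
  A → A α₁ | ... | A α_m | β₁ | ... | β_n
is
  A  → β₁ A' | ... | β_n A'
  A' → α₁ A' | ... | α_m A' | ε

D → x T becomes D → x T D'
D → D E T becomes D' → E T D'
Add D' → ε

Productions for other non-terminals are unchanged:
  E → T E
  E → x x
  T → x ;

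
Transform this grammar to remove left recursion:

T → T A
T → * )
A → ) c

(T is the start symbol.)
T is directly left-recursive. The standard transformation for
  A → A α₁ | ... | A α_m | β₁ | ... | β_n
is
  A  → β₁ A' | ... | β_n A'
  A' → α₁ A' | ... | α_m A' | ε

T → * ) becomes T → * ) T'
T → T A becomes T' → A T'
Add T' → ε

Productions for other non-terminals are unchanged:
  A → ) c

Resulting grammar:
T → * ) T'
T' → A T'
T' → ε
A → ) c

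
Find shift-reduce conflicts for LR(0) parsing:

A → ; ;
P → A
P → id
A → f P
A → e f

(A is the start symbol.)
A shift-reduce conflict occurs when an LR(0) state has both:
  - a complete (reduce) item [A → α .] (dot at the end), and
  - a shift item [B → β . c γ] (dot before a terminal).

Augment with A' → A and build the canonical LR(0) collection (I0 = CLOSURE({[A' → . A]}), then GOTO on every symbol after a dot until no new states appear). It has 10 states:
  I0: { [A → . ; ;], [A → . e f], [A → . f P], [A' → . A] }  — shift
  I1: { [A → ; . ;] }  — shift
  I2: { [A' → A .] }  — accept
  I3: { [A → e . f] }  — shift
  I4: { [A → . ; ;], [A → . e f], [A → . f P], [A → f . P], [P → . A], [P → . id] }  — shift
  I5: { [P → A .] }  — reduce
  I6: { [A → f P .] }  — reduce
  I7: { [P → id .] }  — reduce
  I8: { [A → e f .] }  — reduce
  I9: { [A → ; ; .] }  — reduce

No state contains both a complete item and a shift item.

Answer: No shift-reduce conflicts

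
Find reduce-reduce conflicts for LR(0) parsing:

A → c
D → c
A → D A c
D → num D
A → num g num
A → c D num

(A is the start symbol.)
A reduce-reduce conflict occurs when an LR(0) state has two complete items [A → α .] and [B → β .] — both call for a reduction, and with no lookahead the parser cannot choose between them.

Augment with A' → A and build the canonical LR(0) collection (I0 = CLOSURE({[A' → . A]}), then GOTO on every symbol after a dot until no new states appear). It has 14 states:
  I0: { [A → . D A c], [A → . c D num], [A → . c], [A → . num g num], [A' → . A], [D → . c], [D → . num D] }  — shift
  I1: { [A' → A .] }  — accept
  I2: { [A → . D A c], [A → . c D num], [A → . c], [A → . num g num], [A → D . A c], [D → . c], [D → . num D] }  — shift
  I3: { [A → c . D num], [A → c .], [D → . c], [D → . num D], [D → c .] }  — shift, 2 reduces
  I4: { [A → num . g num], [D → . c], [D → . num D], [D → num . D] }  — shift
  I5: { [D → num D .] }  — reduce
  I6: { [D → c .] }  — reduce
  I7: { [A → num g . num] }  — shift
  I8: { [D → . c], [D → . num D], [D → num . D] }  — shift
  I9: { [A → num g num .] }  — reduce
  I10: { [A → c D . num] }  — shift
  I11: { [A → c D num .] }  — reduce
  I12: { [A → D A . c] }  — shift
  I13: { [A → D A c .] }  — reduce

I3 contains complete items [A → c .], [D → c .] — reduce-reduce conflict.

Answer: Yes — I3: [A → c .] vs [D → c .]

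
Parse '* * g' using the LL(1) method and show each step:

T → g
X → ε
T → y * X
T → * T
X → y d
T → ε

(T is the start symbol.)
LL(1) parsing maintains a stack (initially the start symbol over $) and the input. At each step: if the stack top is a terminal, match it against the current input token; if it is a non-terminal N, replace it with the RHS of M[N, lookahead] (the unique production whose predict set contains the lookahead).

Stack is shown with the top on the left.

Stack  Input    Action
----------------------
T $    * * g $  output T → * T
* T $  * * g $  match '*'
T $    * g $    output T → * T
* T $  * g $    match '*'
T $    g $      output T → g
g $    g $      match 'g'
$      $        accept

The string is accepted.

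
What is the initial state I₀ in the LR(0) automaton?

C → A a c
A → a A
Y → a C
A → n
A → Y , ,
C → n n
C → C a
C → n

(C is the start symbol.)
First, augment the grammar with C' → C
I₀ = CLOSURE({ [C' → . C] }):
  [C' → . C] has the dot before C: add [C → . A a c], [C → . n n], [C → . C a], [C → . n]
  [C → . A a c] has the dot before A: add [A → . a A], [A → . n], [A → . Y , ,]
  [A → . Y , ,] has the dot before Y: add [Y → . a C]
No further items can be added.

I₀ = { [A → . Y , ,], [A → . a A], [A → . n], [C → . A a c], [C → . C a], [C → . n n], [C → . n], [C' → . C], [Y → . a C] }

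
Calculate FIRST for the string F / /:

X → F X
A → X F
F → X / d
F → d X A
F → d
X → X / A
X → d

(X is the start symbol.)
FIRST sets of the non-terminals involved (from the grammar, by fixed-point iteration):
  FIRST(F) = { 'd' }

To compute FIRST(F / /), process the symbols left to right:
Symbol F is a non-terminal. Add FIRST(F) \ {ε} = { 'd' }
F is not nullable (ε ∉ FIRST(F)), so stop here.
FIRST(F / /) = { 'd' }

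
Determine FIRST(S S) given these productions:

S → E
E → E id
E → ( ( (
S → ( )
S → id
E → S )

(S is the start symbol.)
FIRST sets of the non-terminals involved (from the grammar, by fixed-point iteration):
  FIRST(S) = { '(', 'id' }

To compute FIRST(S S), process the symbols left to right:
Symbol S is a non-terminal. Add FIRST(S) \ {ε} = { '(', 'id' }
S is not nullable (ε ∉ FIRST(S)), so stop here.
FIRST(S S) = { '(', 'id' }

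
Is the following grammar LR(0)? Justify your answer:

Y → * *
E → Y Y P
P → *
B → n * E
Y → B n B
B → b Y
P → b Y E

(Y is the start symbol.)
A grammar is LR(0) if no state in the canonical LR(0) collection has:
  - both a shift item (dot before a terminal) and a complete item (shift-reduce conflict), or
  - two or more complete items (reduce-reduce conflict; the accept item [Y' → Y .] counts as a complete item here).

Augment with Y' → Y and build the canonical LR(0) collection (I0 = CLOSURE({[Y' → . Y]}), then GOTO on every symbol after a dot until no new states appear). It has 19 states:
  I0: { [B → . b Y], [B → . n * E], [Y → . * *], [Y → . B n B], [Y' → . Y] }  — shift
  I1: { [Y → * . *] }  — shift
  I2: { [Y → B . n B] }  — shift
  I3: { [Y' → Y .] }  — accept
  I4: { [B → . b Y], [B → . n * E], [B → b . Y], [Y → . * *], [Y → . B n B] }  — shift
  I5: { [B → n . * E] }  — shift
  I6: { [B → . b Y], [B → . n * E], [B → n * . E], [E → . Y Y P], [Y → . * *], [Y → . B n B] }  — shift
  I7: { [B → n * E .] }  — reduce
  I8: { [B → . b Y], [B → . n * E], [E → Y . Y P], [Y → . * *], [Y → . B n B] }  — shift
  I9: { [E → Y Y . P], [P → . *], [P → . b Y E] }  — shift
  I10: { [P → * .] }  — reduce
  I11: { [E → Y Y P .] }  — reduce
  I12: { [B → . b Y], [B → . n * E], [P → b . Y E], [Y → . * *], [Y → . B n B] }  — shift
  I13: { [B → . b Y], [B → . n * E], [E → . Y Y P], [P → b Y . E], [Y → . * *], [Y → . B n B] }  — shift
  I14: { [P → b Y E .] }  — reduce
  I15: { [B → b Y .] }  — reduce
  I16: { [B → . b Y], [B → . n * E], [Y → B n . B] }  — shift
  I17: { [Y → B n B .] }  — reduce
  I18: { [Y → * * .] }  — reduce

Every state is either a pure shift/goto state or contains exactly one complete item and nothing to shift — no conflicts. The grammar is LR(0).

Answer: Yes, the grammar is LR(0)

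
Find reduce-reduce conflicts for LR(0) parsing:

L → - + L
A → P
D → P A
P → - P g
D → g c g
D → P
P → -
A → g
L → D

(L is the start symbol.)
A reduce-reduce conflict occurs when an LR(0) state has two complete items [A → α .] and [B → β .] — both call for a reduction, and with no lookahead the parser cannot choose between them.

Augment with L' → L and build the canonical LR(0) collection (I0 = CLOSURE({[L' → . L]}), then GOTO on every symbol after a dot until no new states appear). It has 16 states:
  I0: { [D → . P A], [D → . P], [D → . g c g], [L → . - + L], [L → . D], [L' → . L], [P → . - P g], [P → . -] }  — shift
  I1: { [L → - . + L], [P → - . P g], [P → - .], [P → . - P g], [P → . -] }  — shift, reduce
  I2: { [L → D .] }  — reduce
  I3: { [L' → L .] }  — accept
  I4: { [A → . P], [A → . g], [D → P . A], [D → P .], [P → . - P g], [P → . -] }  — shift, reduce
  I5: { [D → g . c g] }  — shift
  I6: { [D → g c . g] }  — shift
  I7: { [D → g c g .] }  — reduce
  I8: { [P → - . P g], [P → - .], [P → . - P g], [P → . -] }  — shift, reduce
  I9: { [D → P A .] }  — reduce
  I10: { [A → P .] }  — reduce
  I11: { [A → g .] }  — reduce
  I12: { [P → - P . g] }  — shift
  I13: { [P → - P g .] }  — reduce
  I14: { [D → . P A], [D → . P], [D → . g c g], [L → - + . L], [L → . - + L], [L → . D], [P → . - P g], [P → . -] }  — shift
  I15: { [L → - + L .] }  — reduce

No state contains more than one complete item.

Answer: No reduce-reduce conflicts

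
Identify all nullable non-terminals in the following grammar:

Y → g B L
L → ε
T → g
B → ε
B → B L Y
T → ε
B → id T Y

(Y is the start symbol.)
{ 'B', 'L', 'T' }

A non-terminal is nullable if it can derive ε (the empty string): either it has an ε-production, or it has a production whose right-hand side consists entirely of nullable non-terminals.

ε-productions: L → ε, B → ε, T → ε
So L, B, T are immediately nullable.
No further non-terminal can be added: every production for the remaining non-terminals contains a terminal or a non-nullable non-terminal.
Nullable = { 'B', 'L', 'T' }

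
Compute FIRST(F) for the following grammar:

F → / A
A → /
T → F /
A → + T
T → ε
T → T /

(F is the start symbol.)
From F → / A:
  - '/' is a terminal: add '/' and stop

Collecting: FIRST(F) = { '/' }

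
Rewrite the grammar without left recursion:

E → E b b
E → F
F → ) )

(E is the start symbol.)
E is directly left-recursive. The standard transformation for
  A → A α₁ | ... | A α_m | β₁ | ... | β_n
is
  A  → β₁ A' | ... | β_n A'
  A' → α₁ A' | ... | α_m A' | ε

E → F becomes E → F E'
E → E b b becomes E' → b b E'
Add E' → ε

Productions for other non-terminals are unchanged:
  F → ) )

Resulting grammar:
E → F E'
E' → b b E'
E' → ε
F → ) )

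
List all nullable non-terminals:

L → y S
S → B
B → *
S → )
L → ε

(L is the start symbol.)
{ 'L' }

ε-productions: L → ε
So L is immediately nullable.
No further non-terminal can be added: every production for the remaining non-terminals contains a terminal or a non-nullable non-terminal.
Nullable = { 'L' }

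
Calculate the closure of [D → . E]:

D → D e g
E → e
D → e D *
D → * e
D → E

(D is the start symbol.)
{ [D → . E], [E → . e] }

To compute CLOSURE, for each item [A → α.Bβ] where B is a non-terminal, add [B → .γ] for all productions B → γ; repeat for the newly added items until nothing changes.

Start with: [D → . E]
  [D → . E] has the dot before E: add [E → . e]
No further items can be added.

CLOSURE = { [D → . E], [E → . e] }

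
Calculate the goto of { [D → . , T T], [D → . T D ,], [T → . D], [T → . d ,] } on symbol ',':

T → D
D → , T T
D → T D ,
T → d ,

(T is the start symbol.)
{ [D → , . T T], [D → . , T T], [D → . T D ,], [T → . D], [T → . d ,] }

GOTO(I, ',') = CLOSURE({ [A → αX.β] : [A → α.Xβ] ∈ I, X = ',' })

Items with dot before ',', with the dot advanced:
  [D → . , T T] → [D → , . T T]
Closure of the advanced items:
  [D → , . T T] has the dot before T: add [T → . D], [T → . d ,]
  [T → . D] has the dot before D: add [D → . , T T], [D → . T D ,]

GOTO = { [D → , . T T], [D → . , T T], [D → . T D ,], [T → . D], [T → . d ,] }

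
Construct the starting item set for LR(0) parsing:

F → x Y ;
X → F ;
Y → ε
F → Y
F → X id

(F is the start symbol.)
{ [F → . X id], [F → . Y], [F → . x Y ;], [F' → . F], [X → . F ;], [Y → .] }

First, augment the grammar with F' → F
I₀ = CLOSURE({ [F' → . F] }):
  [F' → . F] has the dot before F: add [F → . x Y ;], [F → . Y], [F → . X id]
  [F → . Y] has the dot before Y: add [Y → .]
  [F → . X id] has the dot before X: add [X → . F ;]
No further items can be added.

I₀ = { [F → . X id], [F → . Y], [F → . x Y ;], [F' → . F], [X → . F ;], [Y → .] }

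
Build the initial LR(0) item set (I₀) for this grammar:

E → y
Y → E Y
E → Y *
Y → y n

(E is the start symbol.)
{ [E → . Y *], [E → . y], [E' → . E], [Y → . E Y], [Y → . y n] }

First, augment the grammar with E' → E
I₀ = CLOSURE({ [E' → . E] }):
  [E' → . E] has the dot before E: add [E → . y], [E → . Y *]
  [E → . Y *] has the dot before Y: add [Y → . E Y], [Y → . y n]
No further items can be added.

I₀ = { [E → . Y *], [E → . y], [E' → . E], [Y → . E Y], [Y → . y n] }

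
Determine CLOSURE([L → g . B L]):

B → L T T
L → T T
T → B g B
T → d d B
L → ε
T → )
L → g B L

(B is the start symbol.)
Start with: [L → g . B L]
  [L → g . B L] has the dot before B: add [B → . L T T]
  [B → . L T T] has the dot before L: add [L → . T T], [L → .], [L → . g B L]
  [L → . T T] has the dot before T: add [T → . B g B], [T → . d d B], [T → . )]
No further items can be added.

CLOSURE = { [B → . L T T], [L → . T T], [L → . g B L], [L → .], [L → g . B L], [T → . )], [T → . B g B], [T → . d d B] }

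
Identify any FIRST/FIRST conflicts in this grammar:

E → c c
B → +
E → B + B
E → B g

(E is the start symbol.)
Yes. E → B '+' B / E → B g on { '+' }

A FIRST/FIRST conflict occurs when two productions N → α and N → β for the same non-terminal have FIRST(α) ∩ FIRST(β) ≠ ∅ (with ε ∈ FIRST of a nullable right-hand side, so two nullable alternatives also conflict).

FIRST sets of the non-terminals at (or reachable through a nullable prefix from) the front of some alternative:
  FIRST(B) = { '+' }

Productions for E:
  E → c c: FIRST = { 'c' }
  E → B + B: FIRST = { '+' }
  E → B g: FIRST = { '+' }
B has only one production, so no FIRST/FIRST conflict is possible there.

Conflict for E: E → B + B and E → B g
  Overlap: { '+' }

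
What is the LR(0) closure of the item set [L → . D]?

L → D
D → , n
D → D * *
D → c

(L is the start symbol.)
To compute CLOSURE, for each item [A → α.Bβ] where B is a non-terminal, add [B → .γ] for all productions B → γ; repeat for the newly added items until nothing changes.

Start with: [L → . D]
  [L → . D] has the dot before D: add [D → . , n], [D → . D * *], [D → . c]
No further items can be added.

CLOSURE = { [D → . , n], [D → . D * *], [D → . c], [L → . D] }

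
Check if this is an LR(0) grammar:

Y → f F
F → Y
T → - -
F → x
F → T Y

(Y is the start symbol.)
A grammar is LR(0) if no state in the canonical LR(0) collection has:
  - both a shift item (dot before a terminal) and a complete item (shift-reduce conflict), or
  - two or more complete items (reduce-reduce conflict; the accept item [Y' → Y .] counts as a complete item here).

Augment with Y' → Y and build the canonical LR(0) collection (I0 = CLOSURE({[Y' → . Y]}), then GOTO on every symbol after a dot until no new states appear). It has 10 states:
  I0: { [Y → . f F], [Y' → . Y] }  — shift
  I1: { [Y' → Y .] }  — accept
  I2: { [F → . T Y], [F → . Y], [F → . x], [T → . - -], [Y → . f F], [Y → f . F] }  — shift
  I3: { [T → - . -] }  — shift
  I4: { [Y → f F .] }  — reduce
  I5: { [F → T . Y], [Y → . f F] }  — shift
  I6: { [F → Y .] }  — reduce
  I7: { [F → x .] }  — reduce
  I8: { [F → T Y .] }  — reduce
  I9: { [T → - - .] }  — reduce

Every state is either a pure shift/goto state or contains exactly one complete item and nothing to shift — no conflicts. The grammar is LR(0).

Answer: Yes, the grammar is LR(0)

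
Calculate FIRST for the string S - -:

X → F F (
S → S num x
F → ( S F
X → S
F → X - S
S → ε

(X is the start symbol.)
{ '-', 'num' }

FIRST sets of the non-terminals involved (from the grammar, by fixed-point iteration):
  FIRST(S) = { 'num', ε }

To compute FIRST(S - -), process the symbols left to right:
Symbol S is a non-terminal. Add FIRST(S) \ {ε} = { 'num' }
S is nullable (ε ∈ FIRST(S)), continue to the next symbol.
Symbol - is a terminal. Add '-' and stop.
FIRST(S - -) = { '-', 'num' }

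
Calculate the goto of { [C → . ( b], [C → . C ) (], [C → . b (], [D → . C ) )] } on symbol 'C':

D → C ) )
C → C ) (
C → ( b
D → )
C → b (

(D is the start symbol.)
GOTO(I, 'C') = CLOSURE({ [A → αX.β] : [A → α.Xβ] ∈ I, X = 'C' })

Items with dot before 'C', with the dot advanced:
  [C → . C ) (] → [C → C . ) (]
  [D → . C ) )] → [D → C . ) )]
Closure adds nothing (no advanced item has the dot before a non-terminal).

GOTO = { [C → C . ) (], [D → C . ) )] }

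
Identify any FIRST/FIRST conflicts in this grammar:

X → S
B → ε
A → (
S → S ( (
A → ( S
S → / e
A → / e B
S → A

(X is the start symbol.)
FIRST sets of the non-terminals at (or reachable through a nullable prefix from) the front of some alternative:
  FIRST(S) = { '(', '/' }
  FIRST(A) = { '(', '/' }

Productions for A:
  A → (: FIRST = { '(' }
  A → ( S: FIRST = { '(' }
  A → / e B: FIRST = { '/' }
Productions for S:
  S → S ( (: FIRST = { '(', '/' }
  S → / e: FIRST = { '/' }
  S → A: FIRST = { '(', '/' }
X, B have only one production, so no FIRST/FIRST conflict is possible there.

Conflict for A: A → ( and A → ( S
  Overlap: { '(' }
Conflict for S: S → S ( ( and S → / e
  Overlap: { '/' }
Conflict for S: S → S ( ( and S → A
  Overlap: { '(', '/' }
Conflict for S: S → / e and S → A
  Overlap: { '/' }

Answer: Yes. A → '(' / A → '(' S on { '(' }; S → S '(' '(' / S → '/' e on { '/' }; S → S '(' '(' / S → A on { '(', '/' }; S → '/' e / S → A on { '/' }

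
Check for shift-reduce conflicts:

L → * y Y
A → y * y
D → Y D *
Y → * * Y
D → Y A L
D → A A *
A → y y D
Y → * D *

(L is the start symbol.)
A shift-reduce conflict occurs when an LR(0) state has both:
  - a complete (reduce) item [A → α .] (dot at the end), and
  - a shift item [B → β . c γ] (dot before a terminal).

Augment with L' → L and build the canonical LR(0) collection (I0 = CLOSURE({[L' → . L]}), then GOTO on every symbol after a dot until no new states appear). It has 23 states:
  I0: { [L → . * y Y], [L' → . L] }  — shift
  I1: { [L → * . y Y] }  — shift
  I2: { [L' → L .] }  — accept
  I3: { [L → * y . Y], [Y → . * * Y], [Y → . * D *] }  — shift
  I4: { [A → . y * y], [A → . y y D], [D → . A A *], [D → . Y A L], [D → . Y D *], [Y → * . * Y], [Y → * . D *], [Y → . * * Y], [Y → . * D *] }  — shift
  I5: { [L → * y Y .] }  — reduce
  I6: { [A → . y * y], [A → . y y D], [D → . A A *], [D → . Y A L], [D → . Y D *], [Y → * * . Y], [Y → * . * Y], [Y → * . D *], [Y → . * * Y], [Y → . * D *] }  — shift
  I7: { [A → . y * y], [A → . y y D], [D → A . A *] }  — shift
  I8: { [Y → * D . *] }  — shift
  I9: { [A → . y * y], [A → . y y D], [D → . A A *], [D → . Y A L], [D → . Y D *], [D → Y . A L], [D → Y . D *], [Y → . * * Y], [Y → . * D *] }  — shift
  I10: { [A → y . * y], [A → y . y D] }  — shift
  I11: { [A → y * . y] }  — shift
  I12: { [A → . y * y], [A → . y y D], [A → y y . D], [D → . A A *], [D → . Y A L], [D → . Y D *], [Y → . * * Y], [Y → . * D *] }  — shift
  I13: { [A → y y D .] }  — reduce
  I14: { [A → y * y .] }  — reduce
  I15: { [A → . y * y], [A → . y y D], [D → A . A *], [D → Y A . L], [L → . * y Y] }  — shift
  I16: { [D → Y D . *] }  — shift
  I17: { [D → Y D * .] }  — reduce
  I18: { [D → A A . *] }  — shift
  I19: { [D → Y A L .] }  — reduce
  I20: { [D → A A * .] }  — reduce
  I21: { [Y → * D * .] }  — reduce
  I22: { [A → . y * y], [A → . y y D], [D → . A A *], [D → . Y A L], [D → . Y D *], [D → Y . A L], [D → Y . D *], [Y → * * Y .], [Y → . * * Y], [Y → . * D *] }  — shift, reduce

I22 contains reduce item [Y → * * Y .] and shift items [A → . y * y], [A → . y y D], [Y → . * * Y], [Y → . * D *] — shift-reduce conflict.

Answer: Yes — I22: [Y → * * Y .] vs [A → . y * y]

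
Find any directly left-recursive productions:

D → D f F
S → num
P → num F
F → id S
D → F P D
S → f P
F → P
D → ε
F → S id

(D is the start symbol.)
Direct left recursion occurs when N → N α for some non-terminal N (the right-hand side begins with the left-hand side itself).

D → D f F: LEFT RECURSIVE (starts with D)
S → num: starts with num
P → num F: starts with num
F → id S: starts with id
D → F P D: starts with F
S → f P: starts with f
F → P: starts with P
D → ε: starts with ε
F → S id: starts with S

The grammar has direct left recursion on: D.

Answer: Yes, D is left-recursive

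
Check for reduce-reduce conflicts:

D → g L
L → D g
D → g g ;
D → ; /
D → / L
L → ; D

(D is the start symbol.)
Augment with D' → D and build the canonical LR(0) collection (I0 = CLOSURE({[D' → . D]}), then GOTO on every symbol after a dot until no new states appear). It has 15 states:
  I0: { [D → . / L], [D → . ; /], [D → . g L], [D → . g g ;], [D' → . D] }  — shift
  I1: { [D → . / L], [D → . ; /], [D → . g L], [D → . g g ;], [D → / . L], [L → . ; D], [L → . D g] }  — shift
  I2: { [D → ; . /] }  — shift
  I3: { [D' → D .] }  — accept
  I4: { [D → . / L], [D → . ; /], [D → . g L], [D → . g g ;], [D → g . L], [D → g . g ;], [L → . ; D], [L → . D g] }  — shift
  I5: { [D → . / L], [D → . ; /], [D → . g L], [D → . g g ;], [D → ; . /], [L → ; . D] }  — shift
  I6: { [L → D . g] }  — shift
  I7: { [D → g L .] }  — reduce
  I8: { [D → . / L], [D → . ; /], [D → . g L], [D → . g g ;], [D → g . L], [D → g . g ;], [D → g g . ;], [L → . ; D], [L → . D g] }  — shift
  I9: { [D → . / L], [D → . ; /], [D → . g L], [D → . g g ;], [D → ; . /], [D → g g ; .], [L → ; . D] }  — shift, reduce
  I10: { [D → . / L], [D → . ; /], [D → . g L], [D → . g g ;], [D → / . L], [D → ; / .], [L → . ; D], [L → . D g] }  — shift, reduce
  I11: { [L → ; D .] }  — reduce
  I12: { [D → / L .] }  — reduce
  I13: { [L → D g .] }  — reduce
  I14: { [D → ; / .] }  — reduce

No state contains more than one complete item.

Answer: No reduce-reduce conflicts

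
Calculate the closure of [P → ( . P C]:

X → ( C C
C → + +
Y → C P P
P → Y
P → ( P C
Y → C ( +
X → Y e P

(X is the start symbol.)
{ [C → . + +], [P → ( . P C], [P → . ( P C], [P → . Y], [Y → . C ( +], [Y → . C P P] }

To compute CLOSURE, for each item [A → α.Bβ] where B is a non-terminal, add [B → .γ] for all productions B → γ; repeat for the newly added items until nothing changes.

Start with: [P → ( . P C]
  [P → ( . P C] has the dot before P: add [P → . Y], [P → . ( P C]
  [P → . Y] has the dot before Y: add [Y → . C P P], [Y → . C ( +]
  [Y → . C P P] has the dot before C: add [C → . + +]
No further items can be added.

CLOSURE = { [C → . + +], [P → ( . P C], [P → . ( P C], [P → . Y], [Y → . C ( +], [Y → . C P P] }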